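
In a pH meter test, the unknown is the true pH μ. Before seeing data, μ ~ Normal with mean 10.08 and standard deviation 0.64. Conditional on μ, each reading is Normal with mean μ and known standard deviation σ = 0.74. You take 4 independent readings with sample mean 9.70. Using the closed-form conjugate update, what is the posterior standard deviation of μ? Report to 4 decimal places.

For Normal data with known variance σ², a Normal(μ₀, σ₀²) prior on μ is conjugate. Posterior precision = 1/σ₀² + n/σ²; posterior mean is the precision-weighted average of μ₀ and x̄.
σ₀² = 0.64² = 0.4096, σ² = 0.74² = 0.5476; σ² + n·σ₀² = 0.5476 + 4·0.4096 = 2.186.
Posterior precision = 1/σ₀² + n/σ² = 1/0.4096 + 4/0.5476 = (σ² + n·σ₀²)/(σ₀²σ²) = 2.186/(0.4096·0.5476); posterior variance σₙ² = σ₀²σ²/(σ² + n·σ₀²) = 0.4096·0.5476/2.186 = 0.102606.
Posterior SD = √σₙ² = √(0.4096·0.5476/2.186) = 0.3203.

0.3203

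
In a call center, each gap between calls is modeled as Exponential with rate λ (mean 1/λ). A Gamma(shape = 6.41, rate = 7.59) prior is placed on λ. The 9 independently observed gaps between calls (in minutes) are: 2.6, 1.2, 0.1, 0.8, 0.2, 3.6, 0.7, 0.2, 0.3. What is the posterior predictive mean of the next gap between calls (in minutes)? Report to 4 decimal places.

1.1999

With a Gamma(shape α, rate β) prior on the exponential rate λ, the posterior after n observations with total T = Σxᵢ is Gamma(α+n, β+T).
Sum of observations T = 9.7 minutes; n = 9.
Posterior: Gamma(6.41+9, 7.59+9.7) = Gamma(15.41, 17.29).
The predictive distribution for the next observation is Lomax; its mean is β/(α−1) = 17.29/14.41 = 1.1999.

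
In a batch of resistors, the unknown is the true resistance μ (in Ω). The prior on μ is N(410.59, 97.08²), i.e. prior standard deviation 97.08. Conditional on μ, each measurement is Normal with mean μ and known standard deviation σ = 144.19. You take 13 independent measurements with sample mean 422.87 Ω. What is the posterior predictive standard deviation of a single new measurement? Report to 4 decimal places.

148.8557

For Normal data with known variance σ², a Normal(μ₀, σ₀²) prior on μ is conjugate. Posterior precision = 1/σ₀² + n/σ²; posterior mean is the precision-weighted average of μ₀ and x̄.
σ₀² = 97.08² = 9424.5264, σ² = 144.19² = 20790.7561; σ² + n·σ₀² = 20790.7561 + 13·9424.5264 = 143309.5993.
Posterior precision = 1/σ₀² + n/σ² = 1/9424.5264 + 13/20790.7561 = (σ² + n·σ₀²)/(σ₀²σ²) = 143309.5993/(9424.5264·20790.7561); posterior variance σₙ² = σ₀²σ²/(σ² + n·σ₀²) = 9424.5264·20790.7561/143309.5993 = 1367.270795.
Predictive variance for one new observation = σₙ² + σ² = 9424.5264·20790.7561/143309.5993 + 20790.7561 = σ²·(σ₀² + 143309.5993)/143309.5993 = 20790.7561·152734.1257/143309.5993 = 22158.026895; SD = √(20790.7561·152734.1257/143309.5993) = 148.8557.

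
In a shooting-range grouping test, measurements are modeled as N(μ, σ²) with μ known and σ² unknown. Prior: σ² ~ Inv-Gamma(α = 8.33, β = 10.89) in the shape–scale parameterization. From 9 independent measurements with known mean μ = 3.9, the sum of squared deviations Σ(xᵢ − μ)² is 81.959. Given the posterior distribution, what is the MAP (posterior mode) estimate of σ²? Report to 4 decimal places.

With known mean μ and an Inverse-Gamma(α, β) prior on σ², the Normal likelihood is conjugate: posterior is Inv-Gamma(α + n/2, β + Σ(xᵢ−μ)²/2).
Posterior: Inv-Gamma(8.33 + 9/2, 10.89 + 81.959/2) = Inv-Gamma(12.83, 51.8695).
Mode = β/(α+1) = 51.8695/13.83 = 3.7505.

3.7505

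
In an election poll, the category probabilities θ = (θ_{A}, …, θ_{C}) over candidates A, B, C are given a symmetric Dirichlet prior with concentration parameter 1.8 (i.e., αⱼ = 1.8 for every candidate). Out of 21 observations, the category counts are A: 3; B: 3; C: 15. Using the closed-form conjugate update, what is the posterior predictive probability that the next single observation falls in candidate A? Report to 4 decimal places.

0.1818

The Dirichlet prior is conjugate to the Multinomial likelihood: each posterior αⱼ = prior αⱼ + observed count nⱼ.
Posterior concentration: (4.8, 4.8, 16.8), total = 26.4.
P(next = A | data) = α_{A}/Σα = 0.1818.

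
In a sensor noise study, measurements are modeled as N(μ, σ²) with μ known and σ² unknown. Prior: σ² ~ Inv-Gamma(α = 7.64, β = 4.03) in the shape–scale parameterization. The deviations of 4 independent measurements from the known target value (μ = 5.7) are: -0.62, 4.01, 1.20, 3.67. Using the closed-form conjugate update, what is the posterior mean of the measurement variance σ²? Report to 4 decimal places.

2.2820

With known mean μ and an Inverse-Gamma(α, β) prior on σ², the Normal likelihood is conjugate: posterior is Inv-Gamma(α + n/2, β + Σ(xᵢ−μ)²/2).
Σ(xᵢ−μ)² = (-0.62)² + (4.01)² + (1.20)² + (3.67)² = 31.3734.
Posterior: Inv-Gamma(7.64 + 4/2, 4.03 + 31.3734/2) = Inv-Gamma(9.64, 19.71670).
E[σ²|data] = β/(α−1) = 19.71670/8.64 = 2.2820.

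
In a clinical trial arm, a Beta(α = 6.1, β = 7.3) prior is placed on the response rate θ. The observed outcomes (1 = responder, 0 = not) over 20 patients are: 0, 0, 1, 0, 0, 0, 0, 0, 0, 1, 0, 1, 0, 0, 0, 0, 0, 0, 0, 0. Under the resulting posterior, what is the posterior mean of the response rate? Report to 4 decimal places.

0.2725

The Beta prior is conjugate to a Binomial/Bernoulli likelihood; the update adds successes to α and failures to β.
Posterior: Beta(α+k, β+n−k) = Beta(6.1+3, 7.3+17) = Beta(9.1, 24.3).
Posterior mean = α/(α+β) = 9.1/33.4 = 0.2725.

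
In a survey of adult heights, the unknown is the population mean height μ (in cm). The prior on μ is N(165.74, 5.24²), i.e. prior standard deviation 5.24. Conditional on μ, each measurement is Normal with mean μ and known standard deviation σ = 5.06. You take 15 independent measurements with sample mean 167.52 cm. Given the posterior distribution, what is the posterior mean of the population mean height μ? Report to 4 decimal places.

167.4158

For Normal data with known variance σ², a Normal(μ₀, σ₀²) prior on μ is conjugate. Posterior precision = 1/σ₀² + n/σ²; posterior mean is the precision-weighted average of μ₀ and x̄.
n·x̄ = 15·167.52 = 2512.8.
σ₀² = 5.24² = 27.4576, σ² = 5.06² = 25.6036; σ² + n·σ₀² = 25.6036 + 15·27.4576 = 437.4676.
Posterior mean = (μ₀/σ₀² + n·x̄/σ²)/(1/σ₀² + n/σ²) = (σ²·μ₀ + σ₀²·n·x̄)/(σ² + n·σ₀²) = (25.6036·165.74 + 27.4576·2512.8)/437.4676 = 73238.997944/437.4676 = 167.4158.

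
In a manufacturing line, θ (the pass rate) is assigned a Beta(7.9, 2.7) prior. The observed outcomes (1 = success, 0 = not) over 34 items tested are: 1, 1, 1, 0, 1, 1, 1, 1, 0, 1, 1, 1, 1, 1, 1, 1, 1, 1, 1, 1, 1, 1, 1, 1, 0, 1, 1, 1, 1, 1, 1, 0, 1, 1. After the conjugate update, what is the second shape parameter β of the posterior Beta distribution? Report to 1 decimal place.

The Beta prior is conjugate to a Binomial/Bernoulli likelihood; the update adds successes to α and failures to β.
Posterior: Beta(α+k, β+n−k) = Beta(7.9+30, 2.7+4) = Beta(37.9, 6.7).
Posterior β = 6.7.

6.7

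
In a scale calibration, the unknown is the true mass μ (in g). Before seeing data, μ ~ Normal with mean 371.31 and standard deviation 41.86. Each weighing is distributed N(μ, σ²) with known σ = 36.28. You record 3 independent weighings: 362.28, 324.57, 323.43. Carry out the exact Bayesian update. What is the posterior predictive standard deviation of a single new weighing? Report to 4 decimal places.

For Normal data with known variance σ², a Normal(μ₀, σ₀²) prior on μ is conjugate. Posterior precision = 1/σ₀² + n/σ²; posterior mean is the precision-weighted average of μ₀ and x̄.
σ₀² = 41.86² = 1752.2596, σ² = 36.28² = 1316.2384; σ² + n·σ₀² = 1316.2384 + 3·1752.2596 = 6573.0172.
Posterior precision = 1/σ₀² + n/σ² = 1/1752.2596 + 3/1316.2384 = (σ² + n·σ₀²)/(σ₀²σ²) = 6573.0172/(1752.2596·1316.2384); posterior variance σₙ² = σ₀²σ²/(σ² + n·σ₀²) = 1752.2596·1316.2384/6573.0172 = 350.887774.
Predictive variance for one new observation = σₙ² + σ² = 1752.2596·1316.2384/6573.0172 + 1316.2384 = σ²·(σ₀² + 6573.0172)/6573.0172 = 1316.2384·8325.2768/6573.0172 = 1667.126174; SD = √(1316.2384·8325.2768/6573.0172) = 40.8305.

40.8305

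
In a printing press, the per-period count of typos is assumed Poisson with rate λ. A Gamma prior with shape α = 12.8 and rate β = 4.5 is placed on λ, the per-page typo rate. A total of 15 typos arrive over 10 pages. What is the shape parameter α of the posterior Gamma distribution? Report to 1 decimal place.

With a Gamma(shape α, rate β) prior, the Poisson likelihood is conjugate: the posterior is Gamma(α + ΣXᵢ, β + n).
Posterior: Gamma(α+S, β+n) = Gamma(12.8+15, 4.5+10) = Gamma(27.8, 14.5).
Posterior α = 27.8.

27.8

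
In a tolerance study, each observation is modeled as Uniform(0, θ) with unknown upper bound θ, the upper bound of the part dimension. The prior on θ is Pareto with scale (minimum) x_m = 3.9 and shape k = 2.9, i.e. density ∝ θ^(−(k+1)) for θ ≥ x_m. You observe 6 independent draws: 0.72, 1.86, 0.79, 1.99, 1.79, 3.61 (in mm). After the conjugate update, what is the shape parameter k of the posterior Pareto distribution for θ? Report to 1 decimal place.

A Pareto(scale x_m, shape k) prior on the upper bound θ of Uniform(0, θ) is conjugate: posterior is Pareto(max(x_m, max xᵢ), k + n).
Sample maximum = 3.61; prior scale x_m = 3.9 → posterior scale = max = 3.90.
Posterior shape = 2.9 + 6 = 8.9.
Posterior shape k = 8.9.

8.9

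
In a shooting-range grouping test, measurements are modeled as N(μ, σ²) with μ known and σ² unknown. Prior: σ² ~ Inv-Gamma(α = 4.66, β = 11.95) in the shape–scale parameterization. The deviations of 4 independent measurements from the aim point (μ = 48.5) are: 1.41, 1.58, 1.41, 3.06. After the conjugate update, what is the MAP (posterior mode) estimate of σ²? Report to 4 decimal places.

With known mean μ and an Inverse-Gamma(α, β) prior on σ², the Normal likelihood is conjugate: posterior is Inv-Gamma(α + n/2, β + Σ(xᵢ−μ)²/2).
Σ(xᵢ−μ)² = (1.41)² + (1.58)² + (1.41)² + (3.06)² = 15.8362.
Posterior: Inv-Gamma(4.66 + 4/2, 11.95 + 15.8362/2) = Inv-Gamma(6.66, 19.86810).
Mode = β/(α+1) = 19.86810/7.66 = 2.5937.

2.5937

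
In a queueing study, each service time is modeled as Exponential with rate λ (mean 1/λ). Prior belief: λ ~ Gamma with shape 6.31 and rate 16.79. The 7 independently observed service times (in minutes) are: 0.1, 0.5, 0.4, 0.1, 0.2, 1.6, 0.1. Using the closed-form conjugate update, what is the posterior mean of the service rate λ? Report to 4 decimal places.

With a Gamma(shape α, rate β) prior on the exponential rate λ, the posterior after n observations with total T = Σxᵢ is Gamma(α+n, β+T).
Sum of observations T = 3.0 minutes; n = 7.
Posterior: Gamma(6.31+7, 16.79+3.0) = Gamma(13.31, 19.79).
Posterior mean of λ = α/β = 13.31/19.79 = 0.6726.

0.6726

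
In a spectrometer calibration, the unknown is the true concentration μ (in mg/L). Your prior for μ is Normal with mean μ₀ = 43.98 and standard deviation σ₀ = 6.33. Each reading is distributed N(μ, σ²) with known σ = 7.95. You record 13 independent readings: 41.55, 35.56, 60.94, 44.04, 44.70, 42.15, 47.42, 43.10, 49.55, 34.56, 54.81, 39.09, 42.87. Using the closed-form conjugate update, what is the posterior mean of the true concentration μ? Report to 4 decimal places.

For Normal data with known variance σ², a Normal(μ₀, σ₀²) prior on μ is conjugate. Posterior precision = 1/σ₀² + n/σ²; posterior mean is the precision-weighted average of μ₀ and x̄.
Σxᵢ = 41.55 + 35.56 + 60.94 + 44.04 + 44.70 + 42.15 + 47.42 + 43.10 + 49.55 + 34.56 + 54.81 + 39.09 + 42.87 = 580.34, so n·x̄ = 580.34.
σ₀² = 6.33² = 40.0689, σ² = 7.95² = 63.2025; σ² + n·σ₀² = 63.2025 + 13·40.0689 = 584.0982.
Posterior mean = (μ₀/σ₀² + n·x̄/σ²)/(1/σ₀² + n/σ²) = (σ²·μ₀ + σ₀²·n·x̄)/(σ² + n·σ₀²) = (63.2025·43.98 + 40.0689·580.34)/584.0982 = 26033.231376/584.0982 = 44.5700.

44.5700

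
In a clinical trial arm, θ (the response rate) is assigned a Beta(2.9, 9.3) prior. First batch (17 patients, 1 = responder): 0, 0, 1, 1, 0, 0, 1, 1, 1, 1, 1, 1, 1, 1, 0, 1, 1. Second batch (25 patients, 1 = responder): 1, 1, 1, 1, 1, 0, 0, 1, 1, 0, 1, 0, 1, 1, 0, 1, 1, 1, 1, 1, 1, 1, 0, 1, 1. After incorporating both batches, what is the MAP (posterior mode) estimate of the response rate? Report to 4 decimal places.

The Beta prior is conjugate to a Binomial/Bernoulli likelihood; the update adds successes to α and failures to β.
After batch 1: Beta(2.9+12, 9.3+5) = Beta(14.9, 14.3).
After batch 2: Beta(14.9+19, 14.3+6) = Beta(33.9, 20.3).
Mode of Beta(a,b) for a,b>1 is (a−1)/(a+b−2) = 32.9/52.2 = 0.6303.

0.6303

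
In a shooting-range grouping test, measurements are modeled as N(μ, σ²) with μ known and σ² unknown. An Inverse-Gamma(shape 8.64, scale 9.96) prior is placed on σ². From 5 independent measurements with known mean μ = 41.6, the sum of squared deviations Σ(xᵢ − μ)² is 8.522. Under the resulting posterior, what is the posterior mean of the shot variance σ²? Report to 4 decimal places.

1.4025

With known mean μ and an Inverse-Gamma(α, β) prior on σ², the Normal likelihood is conjugate: posterior is Inv-Gamma(α + n/2, β + Σ(xᵢ−μ)²/2).
Posterior: Inv-Gamma(8.64 + 5/2, 9.96 + 8.522/2) = Inv-Gamma(11.14, 14.2210).
E[σ²|data] = β/(α−1) = 14.2210/10.14 = 1.4025.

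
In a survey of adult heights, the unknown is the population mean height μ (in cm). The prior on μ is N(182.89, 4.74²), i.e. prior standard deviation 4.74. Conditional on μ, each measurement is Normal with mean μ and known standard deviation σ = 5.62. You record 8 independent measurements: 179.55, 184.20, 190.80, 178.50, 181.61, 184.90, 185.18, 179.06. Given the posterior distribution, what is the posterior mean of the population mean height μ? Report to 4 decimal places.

For Normal data with known variance σ², a Normal(μ₀, σ₀²) prior on μ is conjugate. Posterior precision = 1/σ₀² + n/σ²; posterior mean is the precision-weighted average of μ₀ and x̄.
Σxᵢ = 179.55 + 184.20 + 190.80 + 178.50 + 181.61 + 184.90 + 185.18 + 179.06 = 1463.8, so n·x̄ = 1463.8.
σ₀² = 4.74² = 22.4676, σ² = 5.62² = 31.5844; σ² + n·σ₀² = 31.5844 + 8·22.4676 = 211.3252.
Posterior mean = (μ₀/σ₀² + n·x̄/σ²)/(1/σ₀² + n/σ²) = (σ²·μ₀ + σ₀²·n·x̄)/(σ² + n·σ₀²) = (31.5844·182.89 + 22.4676·1463.8)/211.3252 = 38664.543796/211.3252 = 182.9623.

182.9623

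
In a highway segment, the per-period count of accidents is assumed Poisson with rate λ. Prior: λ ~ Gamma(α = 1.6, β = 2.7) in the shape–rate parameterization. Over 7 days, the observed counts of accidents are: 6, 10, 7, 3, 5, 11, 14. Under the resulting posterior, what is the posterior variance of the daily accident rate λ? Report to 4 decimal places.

With a Gamma(shape α, rate β) prior, the Poisson likelihood is conjugate: the posterior is Gamma(α + ΣXᵢ, β + n).
Sum of counts S = 56 over n = 7 days.
Posterior: Gamma(α+S, β+n) = Gamma(1.6+56, 2.7+7) = Gamma(57.6, 9.7).
Var = α/β² = 57.6/9.7² = 0.6122.

0.6122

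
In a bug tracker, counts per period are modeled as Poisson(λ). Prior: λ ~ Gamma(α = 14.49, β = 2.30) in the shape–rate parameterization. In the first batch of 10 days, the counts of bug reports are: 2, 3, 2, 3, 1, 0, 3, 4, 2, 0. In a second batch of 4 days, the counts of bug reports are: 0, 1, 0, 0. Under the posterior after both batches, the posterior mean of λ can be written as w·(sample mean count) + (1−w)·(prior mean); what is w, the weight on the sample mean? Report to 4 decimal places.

With a Gamma(shape α, rate β) prior, the Poisson likelihood is conjugate: the posterior is Gamma(α + ΣXᵢ, β + n).
Total number of days: n = 10 + 4 = 14.
Posterior mean = (α₀+S)/(β₀+n) = [n/(β₀+n)]·(S/n) + [β₀/(β₀+n)]·(α₀/β₀), so only n and β₀ enter the weight.
Weight on data w = n/(β₀+n) = 14/(2.30+14) = 14/16.30 = 0.8589.

0.8589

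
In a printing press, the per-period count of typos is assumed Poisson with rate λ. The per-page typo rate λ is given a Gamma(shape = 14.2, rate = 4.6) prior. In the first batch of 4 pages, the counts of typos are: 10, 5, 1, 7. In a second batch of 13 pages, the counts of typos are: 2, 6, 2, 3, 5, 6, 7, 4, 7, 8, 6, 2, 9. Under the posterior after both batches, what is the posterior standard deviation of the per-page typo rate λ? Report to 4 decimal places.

0.4726

With a Gamma(shape α, rate β) prior, the Poisson likelihood is conjugate: the posterior is Gamma(α + ΣXᵢ, β + n).
Batch 1: sum of counts S = 23 over n = 4 pages.
After batch 1: Gamma(α+S, β+n) = Gamma(14.2+23, 4.6+4) = Gamma(37.2, 8.6).
Batch 2: sum of counts S = 67 over n = 13 pages.
After batch 2: Gamma(α+S, β+n) = Gamma(37.2+67, 8.6+13) = Gamma(104.2, 21.6).
SD = √α/β = √104.2/21.6 = 0.4726.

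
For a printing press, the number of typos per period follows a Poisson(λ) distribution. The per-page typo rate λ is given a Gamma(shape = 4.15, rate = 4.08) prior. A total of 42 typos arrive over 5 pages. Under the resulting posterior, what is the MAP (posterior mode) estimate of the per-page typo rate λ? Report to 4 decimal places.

With a Gamma(shape α, rate β) prior, the Poisson likelihood is conjugate: the posterior is Gamma(α + ΣXᵢ, β + n).
Posterior: Gamma(α+S, β+n) = Gamma(4.15+42, 4.08+5) = Gamma(46.15, 9.08).
Mode of Gamma(α,β) for α≥1 is (α−1)/β = 45.15/9.08 = 4.9725.

4.9725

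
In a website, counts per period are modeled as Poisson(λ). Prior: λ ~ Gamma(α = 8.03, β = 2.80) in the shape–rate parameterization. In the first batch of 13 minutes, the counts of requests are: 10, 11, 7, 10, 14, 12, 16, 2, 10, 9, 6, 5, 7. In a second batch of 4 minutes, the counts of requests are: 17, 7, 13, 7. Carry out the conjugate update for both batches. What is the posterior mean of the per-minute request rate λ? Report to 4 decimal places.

With a Gamma(shape α, rate β) prior, the Poisson likelihood is conjugate: the posterior is Gamma(α + ΣXᵢ, β + n).
Batch 1: sum of counts S = 119 over n = 13 minutes.
After batch 1: Gamma(α+S, β+n) = Gamma(8.03+119, 2.80+13) = Gamma(127.03, 15.80).
Batch 2: sum of counts S = 44 over n = 4 minutes.
After batch 2: Gamma(α+S, β+n) = Gamma(127.03+44, 15.80+4) = Gamma(171.03, 19.80).
Posterior mean = α/β = 171.03/19.80 = 8.6379.

8.6379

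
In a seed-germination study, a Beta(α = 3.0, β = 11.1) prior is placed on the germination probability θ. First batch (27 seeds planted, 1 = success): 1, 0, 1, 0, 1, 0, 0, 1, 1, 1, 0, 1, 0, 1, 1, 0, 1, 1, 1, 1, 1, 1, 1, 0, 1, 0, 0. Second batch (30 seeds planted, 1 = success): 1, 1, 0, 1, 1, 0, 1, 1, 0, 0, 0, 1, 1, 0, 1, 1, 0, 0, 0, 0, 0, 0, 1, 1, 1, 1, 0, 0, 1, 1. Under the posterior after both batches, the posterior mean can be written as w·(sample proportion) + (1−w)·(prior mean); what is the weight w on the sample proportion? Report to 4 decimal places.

The Beta prior is conjugate to a Binomial/Bernoulli likelihood; the update adds successes to α and failures to β.
Total number of seeds planted: n = 27 + 30 = 57.
Posterior mean = (α₀+k)/(α₀+β₀+n) = [n/(α₀+β₀+n)]·(k/n) + [(α₀+β₀)/(α₀+β₀+n)]·α₀/(α₀+β₀), so only n and the prior enter the weight.
The weight on the data is w = n/(α₀+β₀+n) = 57/(3.0+11.1+57) = 57/71.1 = 0.8017.

0.8017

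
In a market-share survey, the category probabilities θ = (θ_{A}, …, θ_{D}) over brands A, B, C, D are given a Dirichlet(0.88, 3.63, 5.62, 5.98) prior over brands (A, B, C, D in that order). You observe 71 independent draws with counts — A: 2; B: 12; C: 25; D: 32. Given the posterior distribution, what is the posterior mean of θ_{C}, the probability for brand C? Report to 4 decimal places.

0.3515

The Dirichlet prior is conjugate to the Multinomial likelihood: each posterior αⱼ = prior αⱼ + observed count nⱼ.
Posterior concentration: (2.88, 15.63, 30.62, 37.98), total = 87.11.
E[θ_{C}|data] = α_{C}/Σα = 30.62/87.11 = 0.3515.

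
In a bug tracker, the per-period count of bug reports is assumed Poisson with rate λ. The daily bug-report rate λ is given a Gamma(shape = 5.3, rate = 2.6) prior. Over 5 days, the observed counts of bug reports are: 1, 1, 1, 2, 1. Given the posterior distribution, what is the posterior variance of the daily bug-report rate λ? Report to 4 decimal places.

With a Gamma(shape α, rate β) prior, the Poisson likelihood is conjugate: the posterior is Gamma(α + ΣXᵢ, β + n).
Sum of counts S = 6 over n = 5 days.
Posterior: Gamma(α+S, β+n) = Gamma(5.3+6, 2.6+5) = Gamma(11.3, 7.6).
Var = α/β² = 11.3/7.6² = 0.1956.

0.1956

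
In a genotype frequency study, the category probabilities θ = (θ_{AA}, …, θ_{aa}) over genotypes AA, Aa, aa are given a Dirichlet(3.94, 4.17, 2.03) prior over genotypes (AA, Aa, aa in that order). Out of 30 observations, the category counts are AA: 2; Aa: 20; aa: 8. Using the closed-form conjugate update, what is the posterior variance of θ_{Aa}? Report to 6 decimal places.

0.005823

The Dirichlet prior is conjugate to the Multinomial likelihood: each posterior αⱼ = prior αⱼ + observed count nⱼ.
Posterior concentration: (5.94, 24.17, 10.03), total = 40.14.
Var[θ_j] = α_j(Σα−α_j)/((Σα)²(Σα+1)) = 24.17·15.97/(40.14²·41.14) = 0.005823.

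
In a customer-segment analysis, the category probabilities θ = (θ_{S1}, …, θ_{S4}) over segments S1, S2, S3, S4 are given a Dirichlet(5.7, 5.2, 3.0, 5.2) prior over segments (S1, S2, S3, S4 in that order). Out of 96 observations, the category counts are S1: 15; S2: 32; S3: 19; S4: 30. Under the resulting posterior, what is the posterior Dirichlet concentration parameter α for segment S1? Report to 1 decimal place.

20.7

The Dirichlet prior is conjugate to the Multinomial likelihood: each posterior αⱼ = prior αⱼ + observed count nⱼ.
Posterior concentration: (20.7, 37.2, 22.0, 35.2), total = 115.1.
α_{S1} = 5.7 + 15 = 20.7.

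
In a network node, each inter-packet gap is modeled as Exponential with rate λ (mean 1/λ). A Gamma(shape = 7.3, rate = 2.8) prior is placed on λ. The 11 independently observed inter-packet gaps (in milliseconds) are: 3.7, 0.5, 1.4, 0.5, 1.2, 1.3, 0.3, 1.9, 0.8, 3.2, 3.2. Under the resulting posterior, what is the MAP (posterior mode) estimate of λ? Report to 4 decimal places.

With a Gamma(shape α, rate β) prior on the exponential rate λ, the posterior after n observations with total T = Σxᵢ is Gamma(α+n, β+T).
Sum of observations T = 18.0 milliseconds; n = 11.
Posterior: Gamma(7.3+11, 2.8+18.0) = Gamma(18.3, 20.8).
Mode = (α−1)/β = 0.8317.

0.8317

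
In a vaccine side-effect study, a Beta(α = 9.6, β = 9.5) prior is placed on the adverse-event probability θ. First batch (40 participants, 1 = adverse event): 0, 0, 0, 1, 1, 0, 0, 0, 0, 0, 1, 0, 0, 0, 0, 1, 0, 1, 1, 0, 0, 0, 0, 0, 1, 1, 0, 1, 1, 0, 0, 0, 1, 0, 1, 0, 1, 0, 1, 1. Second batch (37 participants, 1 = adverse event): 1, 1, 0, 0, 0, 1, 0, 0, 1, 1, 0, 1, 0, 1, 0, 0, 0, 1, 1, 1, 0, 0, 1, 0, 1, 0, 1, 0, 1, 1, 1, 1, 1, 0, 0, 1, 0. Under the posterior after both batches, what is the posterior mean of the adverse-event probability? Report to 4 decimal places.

The Beta prior is conjugate to a Binomial/Bernoulli likelihood; the update adds successes to α and failures to β.
After batch 1: Beta(9.6+15, 9.5+25) = Beta(24.6, 34.5).
After batch 2: Beta(24.6+19, 34.5+18) = Beta(43.6, 52.5).
Posterior mean = α/(α+β) = 43.6/96.1 = 0.4537.

0.4537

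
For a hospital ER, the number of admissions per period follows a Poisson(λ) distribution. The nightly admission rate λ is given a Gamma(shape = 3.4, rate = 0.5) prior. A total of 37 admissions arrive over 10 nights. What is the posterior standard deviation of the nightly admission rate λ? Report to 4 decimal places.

With a Gamma(shape α, rate β) prior, the Poisson likelihood is conjugate: the posterior is Gamma(α + ΣXᵢ, β + n).
Posterior: Gamma(α+S, β+n) = Gamma(3.4+37, 0.5+10) = Gamma(40.4, 10.5).
SD = √α/β = √40.4/10.5 = 0.6053.

0.6053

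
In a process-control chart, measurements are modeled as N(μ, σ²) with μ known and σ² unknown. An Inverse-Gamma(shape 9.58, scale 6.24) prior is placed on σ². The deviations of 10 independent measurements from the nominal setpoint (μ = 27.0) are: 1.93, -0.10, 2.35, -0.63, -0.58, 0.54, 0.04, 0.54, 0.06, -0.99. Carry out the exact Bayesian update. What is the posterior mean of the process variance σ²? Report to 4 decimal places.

0.8851

With known mean μ and an Inverse-Gamma(α, β) prior on σ², the Normal likelihood is conjugate: posterior is Inv-Gamma(α + n/2, β + Σ(xᵢ−μ)²/2).
Σ(xᵢ−μ)² = (1.93)² + (-0.10)² + (2.35)² + (-0.63)² + (-0.58)² + (0.54)² + (0.04)² + (0.54)² + (0.06)² + (-0.99)² = 11.5592.
Posterior: Inv-Gamma(9.58 + 10/2, 6.24 + 11.5592/2) = Inv-Gamma(14.58, 12.01960).
E[σ²|data] = β/(α−1) = 12.01960/13.58 = 0.8851.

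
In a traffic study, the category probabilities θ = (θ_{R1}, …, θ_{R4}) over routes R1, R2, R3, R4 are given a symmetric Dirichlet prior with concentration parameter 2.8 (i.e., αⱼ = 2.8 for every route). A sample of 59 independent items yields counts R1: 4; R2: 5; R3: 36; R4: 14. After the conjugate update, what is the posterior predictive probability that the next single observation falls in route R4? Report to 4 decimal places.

0.2393

The Dirichlet prior is conjugate to the Multinomial likelihood: each posterior αⱼ = prior αⱼ + observed count nⱼ.
Posterior concentration: (6.8, 7.8, 38.8, 16.8), total = 70.2.
P(next = R4 | data) = α_{R4}/Σα = 0.2393.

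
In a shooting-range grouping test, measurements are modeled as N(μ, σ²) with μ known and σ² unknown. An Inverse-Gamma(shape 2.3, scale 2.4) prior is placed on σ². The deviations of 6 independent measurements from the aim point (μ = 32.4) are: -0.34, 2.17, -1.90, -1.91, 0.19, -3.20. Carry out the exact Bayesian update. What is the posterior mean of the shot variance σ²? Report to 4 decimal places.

3.1580

With known mean μ and an Inverse-Gamma(α, β) prior on σ², the Normal likelihood is conjugate: posterior is Inv-Gamma(α + n/2, β + Σ(xᵢ−μ)²/2).
Σ(xᵢ−μ)² = (-0.34)² + (2.17)² + (-1.90)² + (-1.91)² + (0.19)² + (-3.20)² = 22.3587.
Posterior: Inv-Gamma(2.3 + 6/2, 2.4 + 22.3587/2) = Inv-Gamma(5.30, 13.57935).
E[σ²|data] = β/(α−1) = 13.57935/4.30 = 3.1580.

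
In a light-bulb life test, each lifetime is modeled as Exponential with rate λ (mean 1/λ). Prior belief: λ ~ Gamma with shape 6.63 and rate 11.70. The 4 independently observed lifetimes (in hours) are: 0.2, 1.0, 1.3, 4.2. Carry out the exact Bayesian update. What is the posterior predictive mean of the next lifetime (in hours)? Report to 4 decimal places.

With a Gamma(shape α, rate β) prior on the exponential rate λ, the posterior after n observations with total T = Σxᵢ is Gamma(α+n, β+T).
Sum of observations T = 6.7 hours; n = 4.
Posterior: Gamma(6.63+4, 11.70+6.7) = Gamma(10.63, 18.40).
The predictive distribution for the next observation is Lomax; its mean is β/(α−1) = 18.40/9.63 = 1.9107.

1.9107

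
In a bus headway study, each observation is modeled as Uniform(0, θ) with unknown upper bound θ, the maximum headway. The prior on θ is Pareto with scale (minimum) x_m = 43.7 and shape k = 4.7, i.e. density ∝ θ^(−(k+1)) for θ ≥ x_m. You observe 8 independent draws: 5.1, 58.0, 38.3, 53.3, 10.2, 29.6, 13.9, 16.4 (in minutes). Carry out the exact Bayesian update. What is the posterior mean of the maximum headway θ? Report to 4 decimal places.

A Pareto(scale x_m, shape k) prior on the upper bound θ of Uniform(0, θ) is conjugate: posterior is Pareto(max(x_m, max xᵢ), k + n).
Sample maximum = 58.0; prior scale x_m = 43.7 → posterior scale = max = 58.0.
Posterior shape = 4.7 + 8 = 12.7.
E[θ|data] = k·x_m/(k−1) = 12.7·58.0/11.7 = 62.9573.

62.9573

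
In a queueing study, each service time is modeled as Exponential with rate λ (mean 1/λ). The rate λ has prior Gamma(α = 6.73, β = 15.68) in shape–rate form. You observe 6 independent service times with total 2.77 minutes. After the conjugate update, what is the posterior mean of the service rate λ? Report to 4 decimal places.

With a Gamma(shape α, rate β) prior on the exponential rate λ, the posterior after n observations with total T = Σxᵢ is Gamma(α+n, β+T).
Posterior: Gamma(6.73+6, 15.68+2.77) = Gamma(12.73, 18.45).
Posterior mean of λ = α/β = 12.73/18.45 = 0.6900.

0.6900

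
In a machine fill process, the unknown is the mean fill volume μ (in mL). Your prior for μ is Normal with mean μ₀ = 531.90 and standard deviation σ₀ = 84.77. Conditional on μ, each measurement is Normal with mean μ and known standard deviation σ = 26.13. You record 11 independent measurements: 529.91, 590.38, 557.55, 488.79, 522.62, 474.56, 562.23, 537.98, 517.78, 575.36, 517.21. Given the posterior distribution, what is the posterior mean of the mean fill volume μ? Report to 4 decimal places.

For Normal data with known variance σ², a Normal(μ₀, σ₀²) prior on μ is conjugate. Posterior precision = 1/σ₀² + n/σ²; posterior mean is the precision-weighted average of μ₀ and x̄.
Σxᵢ = 529.91 + 590.38 + 557.55 + 488.79 + 522.62 + 474.56 + 562.23 + 537.98 + 517.78 + 575.36 + 517.21 = 5874.37, so n·x̄ = 5874.37.
σ₀² = 84.77² = 7185.9529, σ² = 26.13² = 682.7769; σ² + n·σ₀² = 682.7769 + 11·7185.9529 = 79728.2588.
Posterior mean = (μ₀/σ₀² + n·x̄/σ²)/(1/σ₀² + n/σ²) = (σ²·μ₀ + σ₀²·n·x̄)/(σ² + n·σ₀²) = (682.7769·531.90 + 7185.9529·5874.37)/79728.2588 = 42576115.170283/79728.2588 = 534.0154.

534.0154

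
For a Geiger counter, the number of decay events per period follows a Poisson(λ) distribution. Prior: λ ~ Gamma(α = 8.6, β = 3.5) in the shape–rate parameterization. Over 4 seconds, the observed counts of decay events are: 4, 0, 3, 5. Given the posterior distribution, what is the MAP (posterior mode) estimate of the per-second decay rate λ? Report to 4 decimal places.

With a Gamma(shape α, rate β) prior, the Poisson likelihood is conjugate: the posterior is Gamma(α + ΣXᵢ, β + n).
Sum of counts S = 12 over n = 4 seconds.
Posterior: Gamma(α+S, β+n) = Gamma(8.6+12, 3.5+4) = Gamma(20.6, 7.5).
Mode of Gamma(α,β) for α≥1 is (α−1)/β = 19.6/7.5 = 2.6133.

2.6133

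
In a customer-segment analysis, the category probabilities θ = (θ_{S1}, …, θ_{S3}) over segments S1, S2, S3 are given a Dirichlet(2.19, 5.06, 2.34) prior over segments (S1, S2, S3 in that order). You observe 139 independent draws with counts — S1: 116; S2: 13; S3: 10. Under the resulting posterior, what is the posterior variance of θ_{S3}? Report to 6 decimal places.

The Dirichlet prior is conjugate to the Multinomial likelihood: each posterior αⱼ = prior αⱼ + observed count nⱼ.
Posterior concentration: (118.19, 18.06, 12.34), total = 148.59.
Var[θ_j] = α_j(Σα−α_j)/((Σα)²(Σα+1)) = 12.34·136.25/(148.59²·149.59) = 0.000509.

0.000509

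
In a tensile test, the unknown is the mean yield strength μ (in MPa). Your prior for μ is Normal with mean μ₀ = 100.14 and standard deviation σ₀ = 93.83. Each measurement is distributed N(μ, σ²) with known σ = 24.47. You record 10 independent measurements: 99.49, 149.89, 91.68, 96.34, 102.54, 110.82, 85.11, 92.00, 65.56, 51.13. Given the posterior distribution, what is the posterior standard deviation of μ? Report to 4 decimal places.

For Normal data with known variance σ², a Normal(μ₀, σ₀²) prior on μ is conjugate. Posterior precision = 1/σ₀² + n/σ²; posterior mean is the precision-weighted average of μ₀ and x̄.
σ₀² = 93.83² = 8804.0689, σ² = 24.47² = 598.7809; σ² + n·σ₀² = 598.7809 + 10·8804.0689 = 88639.4699.
Posterior precision = 1/σ₀² + n/σ² = 1/8804.0689 + 10/598.7809 = (σ² + n·σ₀²)/(σ₀²σ²) = 88639.4699/(8804.0689·598.7809); posterior variance σₙ² = σ₀²σ²/(σ² + n·σ₀²) = 8804.0689·598.7809/88639.4699 = 59.473599.
Posterior SD = √σₙ² = √(8804.0689·598.7809/88639.4699) = 7.7119.

7.7119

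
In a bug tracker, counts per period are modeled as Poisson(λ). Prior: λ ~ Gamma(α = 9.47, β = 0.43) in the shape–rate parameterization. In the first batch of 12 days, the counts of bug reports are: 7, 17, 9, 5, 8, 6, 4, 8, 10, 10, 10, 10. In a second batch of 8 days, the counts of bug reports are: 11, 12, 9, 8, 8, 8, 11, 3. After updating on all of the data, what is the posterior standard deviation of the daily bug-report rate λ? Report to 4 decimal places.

0.6630

With a Gamma(shape α, rate β) prior, the Poisson likelihood is conjugate: the posterior is Gamma(α + ΣXᵢ, β + n).
Batch 1: sum of counts S = 104 over n = 12 days.
After batch 1: Gamma(α+S, β+n) = Gamma(9.47+104, 0.43+12) = Gamma(113.47, 12.43).
Batch 2: sum of counts S = 70 over n = 8 days.
After batch 2: Gamma(α+S, β+n) = Gamma(113.47+70, 12.43+8) = Gamma(183.47, 20.43).
SD = √α/β = √183.47/20.43 = 0.6630.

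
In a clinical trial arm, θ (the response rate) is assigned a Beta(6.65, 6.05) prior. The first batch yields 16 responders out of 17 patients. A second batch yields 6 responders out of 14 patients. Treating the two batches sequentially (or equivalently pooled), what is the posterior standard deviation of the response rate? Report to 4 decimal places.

The Beta prior is conjugate to a Binomial/Bernoulli likelihood; the update adds successes to α and failures to β.
After batch 1: Beta(6.65+16, 6.05+1) = Beta(22.65, 7.05).
After batch 2: Beta(22.65+6, 7.05+8) = Beta(28.65, 15.05).
Var = αβ/((α+β)²(α+β+1)) = 28.65·15.05/(43.70²·44.70) = 0.00505116; SD = √0.00505116 = 0.0711.

0.0711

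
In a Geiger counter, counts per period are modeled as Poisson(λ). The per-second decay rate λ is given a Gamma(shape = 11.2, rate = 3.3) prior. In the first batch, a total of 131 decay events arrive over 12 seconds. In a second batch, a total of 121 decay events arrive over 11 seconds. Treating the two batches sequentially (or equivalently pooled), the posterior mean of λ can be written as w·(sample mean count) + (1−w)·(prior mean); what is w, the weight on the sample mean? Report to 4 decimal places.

0.8745

With a Gamma(shape α, rate β) prior, the Poisson likelihood is conjugate: the posterior is Gamma(α + ΣXᵢ, β + n).
Total number of seconds: n = 12 + 11 = 23.
Posterior mean = (α₀+S)/(β₀+n) = [n/(β₀+n)]·(S/n) + [β₀/(β₀+n)]·(α₀/β₀), so only n and β₀ enter the weight.
Weight on data w = n/(β₀+n) = 23/(3.3+23) = 23/26.3 = 0.8745.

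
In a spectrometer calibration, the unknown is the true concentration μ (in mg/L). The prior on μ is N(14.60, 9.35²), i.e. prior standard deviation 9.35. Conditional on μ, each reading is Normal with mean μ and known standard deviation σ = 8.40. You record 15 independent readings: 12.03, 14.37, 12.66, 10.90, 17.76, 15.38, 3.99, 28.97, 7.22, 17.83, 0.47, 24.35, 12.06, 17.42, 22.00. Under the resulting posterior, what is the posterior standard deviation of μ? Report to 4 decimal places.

2.1128

For Normal data with known variance σ², a Normal(μ₀, σ₀²) prior on μ is conjugate. Posterior precision = 1/σ₀² + n/σ²; posterior mean is the precision-weighted average of μ₀ and x̄.
σ₀² = 9.35² = 87.4225, σ² = 8.40² = 70.56; σ² + n·σ₀² = 70.56 + 15·87.4225 = 1381.8975.
Posterior precision = 1/σ₀² + n/σ² = 1/87.4225 + 15/70.56 = (σ² + n·σ₀²)/(σ₀²σ²) = 1381.8975/(87.4225·70.56); posterior variance σₙ² = σ₀²σ²/(σ² + n·σ₀²) = 87.4225·70.56/1381.8975 = 4.463813.
Posterior SD = √σₙ² = √(87.4225·70.56/1381.8975) = 2.1128.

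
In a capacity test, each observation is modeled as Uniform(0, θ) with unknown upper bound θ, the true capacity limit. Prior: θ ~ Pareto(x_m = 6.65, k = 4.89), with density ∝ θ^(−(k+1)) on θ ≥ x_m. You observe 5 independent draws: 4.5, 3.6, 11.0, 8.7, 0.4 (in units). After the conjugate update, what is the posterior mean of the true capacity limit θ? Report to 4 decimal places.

12.2373

A Pareto(scale x_m, shape k) prior on the upper bound θ of Uniform(0, θ) is conjugate: posterior is Pareto(max(x_m, max xᵢ), k + n).
Sample maximum = 11.0; prior scale x_m = 6.65 → posterior scale = max = 11.00.
Posterior shape = 4.89 + 5 = 9.89.
E[θ|data] = k·x_m/(k−1) = 9.89·11.00/8.89 = 12.2373.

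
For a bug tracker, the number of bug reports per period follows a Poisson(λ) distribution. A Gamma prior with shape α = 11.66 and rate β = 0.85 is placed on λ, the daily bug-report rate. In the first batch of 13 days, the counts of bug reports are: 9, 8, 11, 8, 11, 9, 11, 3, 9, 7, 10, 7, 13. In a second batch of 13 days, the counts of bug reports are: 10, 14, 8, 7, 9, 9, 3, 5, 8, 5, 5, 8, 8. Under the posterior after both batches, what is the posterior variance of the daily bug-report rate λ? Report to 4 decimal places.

With a Gamma(shape α, rate β) prior, the Poisson likelihood is conjugate: the posterior is Gamma(α + ΣXᵢ, β + n).
Batch 1: sum of counts S = 116 over n = 13 days.
After batch 1: Gamma(α+S, β+n) = Gamma(11.66+116, 0.85+13) = Gamma(127.66, 13.85).
Batch 2: sum of counts S = 99 over n = 13 days.
After batch 2: Gamma(α+S, β+n) = Gamma(127.66+99, 13.85+13) = Gamma(226.66, 26.85).
Var = α/β² = 226.66/26.85² = 0.3144.

0.3144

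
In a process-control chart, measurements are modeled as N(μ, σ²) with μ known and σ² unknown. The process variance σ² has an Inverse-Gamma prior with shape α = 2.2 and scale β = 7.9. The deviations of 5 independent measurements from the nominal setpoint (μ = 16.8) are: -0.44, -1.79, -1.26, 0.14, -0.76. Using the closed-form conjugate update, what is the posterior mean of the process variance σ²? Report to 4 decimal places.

2.8895

With known mean μ and an Inverse-Gamma(α, β) prior on σ², the Normal likelihood is conjugate: posterior is Inv-Gamma(α + n/2, β + Σ(xᵢ−μ)²/2).
Σ(xᵢ−μ)² = (-0.44)² + (-1.79)² + (-1.26)² + (0.14)² + (-0.76)² = 5.5825.
Posterior: Inv-Gamma(2.2 + 5/2, 7.9 + 5.5825/2) = Inv-Gamma(4.70, 10.69125).
E[σ²|data] = β/(α−1) = 10.69125/3.70 = 2.8895.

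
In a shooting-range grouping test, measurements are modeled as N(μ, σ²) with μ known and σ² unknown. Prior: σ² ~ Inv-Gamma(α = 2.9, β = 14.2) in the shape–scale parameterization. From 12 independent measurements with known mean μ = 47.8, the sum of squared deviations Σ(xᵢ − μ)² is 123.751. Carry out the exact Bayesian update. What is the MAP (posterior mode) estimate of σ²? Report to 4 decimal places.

7.6844

With known mean μ and an Inverse-Gamma(α, β) prior on σ², the Normal likelihood is conjugate: posterior is Inv-Gamma(α + n/2, β + Σ(xᵢ−μ)²/2).
Posterior: Inv-Gamma(2.9 + 12/2, 14.2 + 123.751/2) = Inv-Gamma(8.90, 76.0755).
Mode = β/(α+1) = 76.0755/9.90 = 7.6844.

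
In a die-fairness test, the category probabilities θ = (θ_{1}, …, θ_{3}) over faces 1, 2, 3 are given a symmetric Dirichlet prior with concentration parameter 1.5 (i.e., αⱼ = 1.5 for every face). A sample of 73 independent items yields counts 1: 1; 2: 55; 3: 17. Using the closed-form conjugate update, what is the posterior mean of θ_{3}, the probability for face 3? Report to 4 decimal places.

The Dirichlet prior is conjugate to the Multinomial likelihood: each posterior αⱼ = prior αⱼ + observed count nⱼ.
Posterior concentration: (2.5, 56.5, 18.5), total = 77.5.
E[θ_{3}|data] = α_{3}/Σα = 18.5/77.5 = 0.2387.

0.2387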